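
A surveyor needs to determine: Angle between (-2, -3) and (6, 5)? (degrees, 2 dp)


u.v = -27, |u| = sqrt(13) = 3.6056, |v| = sqrt(61) = 7.8102
cos(theta) = u.v/(|u||v|) = -27/sqrt(793) = -0.958798
theta = acos(-0.958798) = 163.5 degrees

163.5 degrees


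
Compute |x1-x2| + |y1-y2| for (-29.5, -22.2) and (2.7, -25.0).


|(-29.5)-2.7| + |(-22.2)-(-25)| = 32.2 + 2.8 = 35

35


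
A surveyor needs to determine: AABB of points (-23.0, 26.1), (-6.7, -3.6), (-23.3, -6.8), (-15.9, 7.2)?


x range: [-23.3, -6.7]
y range: [-6.8, 26.1]
Bounding box: (-23.3,-6.8) to (-6.7,26.1)

(-23.3,-6.8) to (-6.7,26.1)


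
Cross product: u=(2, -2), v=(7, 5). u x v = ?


u x v = u_x*v_y - u_y*v_x = 2*5 - (-2)*7
= 10 - (-14) = 24

24


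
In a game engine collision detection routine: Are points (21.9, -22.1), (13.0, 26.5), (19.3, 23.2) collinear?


Cross product: (13-21.9)*(23.2-(-22.1)) - (26.5-(-22.1))*(19.3-21.9)
= -276.81

No, not collinear


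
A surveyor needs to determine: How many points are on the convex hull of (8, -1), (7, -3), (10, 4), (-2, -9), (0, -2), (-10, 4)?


Convex hull vertices (CCW): (-10, 4), (-2, -9), (7, -3), (8, -1), (10, 4)
Count = 5

5


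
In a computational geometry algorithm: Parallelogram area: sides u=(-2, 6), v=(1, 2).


|u x v| = |(-2)*2 - 6*1|
= |(-4) - 6| = 10

10


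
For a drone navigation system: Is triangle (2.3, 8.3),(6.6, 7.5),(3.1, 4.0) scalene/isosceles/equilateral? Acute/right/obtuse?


Side lengths squared: AB^2=19.13, BC^2=24.5, CA^2=19.13
Sorted: [19.13, 19.13, 24.5]
By sides: Isosceles, By angles: Acute

Isosceles, Acute


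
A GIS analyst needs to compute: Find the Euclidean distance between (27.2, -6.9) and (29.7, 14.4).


dx=2.5, dy=21.3
d^2 = 2.5^2 + 21.3^2 = 459.94
d = sqrt(459.94) = 21.4462

21.4462


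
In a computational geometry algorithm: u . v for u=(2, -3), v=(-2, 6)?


u . v = u_x*v_x + u_y*v_y = 2*(-2) + (-3)*6
= (-4) + (-18) = -22

-22


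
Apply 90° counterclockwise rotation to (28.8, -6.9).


90° CCW: (x,y) -> (-y, x)
(28.8,-6.9) -> (6.9, 28.8)

(6.9, 28.8)


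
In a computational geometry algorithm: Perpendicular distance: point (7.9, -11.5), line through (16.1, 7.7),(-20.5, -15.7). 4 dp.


|cross product| = 510.84
|line direction| = sqrt(1887.12) = 43.441
Distance = 510.84/sqrt(1887.12) = 11.7594

11.7594


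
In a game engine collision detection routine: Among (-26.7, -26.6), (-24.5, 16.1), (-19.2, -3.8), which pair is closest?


d(P0,P1) = 42.7566, d(P0,P2) = 24.0019, d(P1,P2) = 20.5937
Closest: P1 and P2

Closest pair: (-24.5, 16.1) and (-19.2, -3.8), distance = 20.5937


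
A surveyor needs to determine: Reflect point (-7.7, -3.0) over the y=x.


Reflection over y=x: (x,y) -> (y,x)
(-7.7, -3) -> (-3, -7.7)

(-3, -7.7)


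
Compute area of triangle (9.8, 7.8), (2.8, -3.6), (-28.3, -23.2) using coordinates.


Area = |x_A(y_B-y_C) + x_B(y_C-y_A) + x_C(y_A-y_B)|/2
= |192.08 + (-86.8) + (-322.62)|/2
= 217.34/2 = 108.67

108.67


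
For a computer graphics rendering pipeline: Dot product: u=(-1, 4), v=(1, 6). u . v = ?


u . v = u_x*v_x + u_y*v_y = (-1)*1 + 4*6
= (-1) + 24 = 23

23


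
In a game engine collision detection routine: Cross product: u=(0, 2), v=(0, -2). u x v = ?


u x v = u_x*v_y - u_y*v_x = 0*(-2) - 2*0
= 0 - 0 = 0

0


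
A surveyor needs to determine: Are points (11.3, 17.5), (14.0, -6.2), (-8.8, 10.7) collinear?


Cross product: (14-11.3)*(10.7-17.5) - ((-6.2)-17.5)*((-8.8)-11.3)
= -494.73

No, not collinear


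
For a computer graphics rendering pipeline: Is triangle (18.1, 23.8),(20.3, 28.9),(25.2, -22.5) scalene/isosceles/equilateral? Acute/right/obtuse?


Side lengths squared: AB^2=30.85, BC^2=2665.97, CA^2=2194.1
Sorted: [30.85, 2194.1, 2665.97]
By sides: Scalene, By angles: Obtuse

Scalene, Obtuse


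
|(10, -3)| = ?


|u| = sqrt(10^2 + (-3)^2) = sqrt(109) = 10.4403

10.4403


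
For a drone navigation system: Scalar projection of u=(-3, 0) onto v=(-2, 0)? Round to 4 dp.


u.v = 6, |v| = sqrt(4) = 2
Scalar projection = u.v / |v| = 6 / sqrt(4) = 3

3


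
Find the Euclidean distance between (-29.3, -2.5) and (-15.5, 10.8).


dx=13.8, dy=13.3
d^2 = 13.8^2 + 13.3^2 = 367.33
d = sqrt(367.33) = 19.1659

19.1659


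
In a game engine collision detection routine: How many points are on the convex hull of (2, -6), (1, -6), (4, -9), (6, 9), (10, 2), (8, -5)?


Convex hull vertices (CCW): (1, -6), (4, -9), (8, -5), (10, 2), (6, 9)
Count = 5

5


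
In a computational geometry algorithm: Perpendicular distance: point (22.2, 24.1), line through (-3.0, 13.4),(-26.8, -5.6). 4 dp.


|cross product| = 224.14
|line direction| = sqrt(927.44) = 30.4539
Distance = 224.14/sqrt(927.44) = 7.36

7.36


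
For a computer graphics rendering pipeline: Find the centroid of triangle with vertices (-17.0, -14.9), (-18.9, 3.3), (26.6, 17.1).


Centroid = ((x_A+x_B+x_C)/3, (y_A+y_B+y_C)/3)
= (((-17)+(-18.9)+26.6)/3, ((-14.9)+3.3+17.1)/3)
= (-3.1, 1.8333)

(-3.1, 1.8333)


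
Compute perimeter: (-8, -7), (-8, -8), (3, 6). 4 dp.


Sides: (-8, -7)->(-8, -8): sqrt(1) = 1, (-8, -8)->(3, 6): sqrt(317) = 17.804494, (3, 6)->(-8, -7): sqrt(290) = 17.029386
Sum = 35.83388
Perimeter = 35.8339

35.8339


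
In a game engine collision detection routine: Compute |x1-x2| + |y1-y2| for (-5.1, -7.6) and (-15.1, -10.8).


|(-5.1)-(-15.1)| + |(-7.6)-(-10.8)| = 10 + 3.2 = 13.2

13.2


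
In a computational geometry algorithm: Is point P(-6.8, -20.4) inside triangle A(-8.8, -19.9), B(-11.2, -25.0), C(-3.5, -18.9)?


Cross products: AB x AP = 11.4, BC x BP = 8.58, CA x CP = 4.65
All same sign? yes

Yes, inside


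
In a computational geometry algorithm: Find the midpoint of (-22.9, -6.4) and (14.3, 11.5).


M = (((-22.9)+14.3)/2, ((-6.4)+11.5)/2)
= (-4.3, 2.55)

(-4.3, 2.55)


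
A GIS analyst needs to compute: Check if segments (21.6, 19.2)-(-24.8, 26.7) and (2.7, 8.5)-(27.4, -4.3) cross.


Cross products: d1=506.21, d2=97.54, d3=638.23, d4=1046.9
d1*d2 < 0 and d3*d4 < 0? no

No, they don't intersect


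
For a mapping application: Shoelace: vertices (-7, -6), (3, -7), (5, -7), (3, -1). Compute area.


Shoelace sum: ((-7)*(-7) - 3*(-6)) + (3*(-7) - 5*(-7)) + (5*(-1) - 3*(-7)) + (3*(-6) - (-7)*(-1))
= 72
Area = |72|/2 = 36

36


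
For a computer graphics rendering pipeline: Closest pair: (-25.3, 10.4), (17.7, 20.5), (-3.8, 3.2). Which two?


d(P0,P1) = 44.1702, d(P0,P2) = 22.6736, d(P1,P2) = 27.596
Closest: P0 and P2

Closest pair: (-25.3, 10.4) and (-3.8, 3.2), distance = 22.6736


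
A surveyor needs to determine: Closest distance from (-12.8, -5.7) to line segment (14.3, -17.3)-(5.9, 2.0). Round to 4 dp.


Project P onto AB: t = 1 (clamped to [0,1])
Closest point on segment: (5.9, 2)
Distance: 20.2233

20.2233


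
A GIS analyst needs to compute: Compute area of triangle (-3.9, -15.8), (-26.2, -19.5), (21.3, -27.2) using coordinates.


Area = |x_A(y_B-y_C) + x_B(y_C-y_A) + x_C(y_A-y_B)|/2
= |(-30.03) + 298.68 + 78.81|/2
= 347.46/2 = 173.73

173.73


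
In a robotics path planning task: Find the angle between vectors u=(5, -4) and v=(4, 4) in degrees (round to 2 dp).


u.v = 4, |u| = sqrt(41) = 6.4031, |v| = sqrt(32) = 5.6569
cos(theta) = u.v/(|u||v|) = 4/sqrt(1312) = 0.110432
theta = acos(0.110432) = 83.66 degrees

83.66 degrees


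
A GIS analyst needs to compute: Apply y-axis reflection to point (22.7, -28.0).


Reflection over y-axis: (x,y) -> (-x,y)
(22.7, -28) -> (-22.7, -28)

(-22.7, -28)


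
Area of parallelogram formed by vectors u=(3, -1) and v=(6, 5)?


|u x v| = |3*5 - (-1)*6|
= |15 - (-6)| = 21

21


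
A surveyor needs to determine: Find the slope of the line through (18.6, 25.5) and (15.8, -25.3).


slope = (y2-y1)/(x2-x1) = ((-25.3)-25.5)/(15.8-18.6) = (-50.8)/(-2.8) = 18.1429

18.1429


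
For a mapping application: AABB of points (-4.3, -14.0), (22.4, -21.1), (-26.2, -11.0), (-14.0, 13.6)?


x range: [-26.2, 22.4]
y range: [-21.1, 13.6]
Bounding box: (-26.2,-21.1) to (22.4,13.6)

(-26.2,-21.1) to (22.4,13.6)


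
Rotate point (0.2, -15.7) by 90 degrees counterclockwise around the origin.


90° CCW: (x,y) -> (-y, x)
(0.2,-15.7) -> (15.7, 0.2)

(15.7, 0.2)


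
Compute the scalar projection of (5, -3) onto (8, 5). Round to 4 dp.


u.v = 25, |v| = sqrt(89) = 9.434
Scalar projection = u.v / |v| = 25 / sqrt(89) = 2.65

2.65


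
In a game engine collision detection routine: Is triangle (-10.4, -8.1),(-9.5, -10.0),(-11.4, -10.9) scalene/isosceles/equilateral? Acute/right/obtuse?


Side lengths squared: AB^2=4.42, BC^2=4.42, CA^2=8.84
Sorted: [4.42, 4.42, 8.84]
By sides: Isosceles, By angles: Right

Isosceles, Right


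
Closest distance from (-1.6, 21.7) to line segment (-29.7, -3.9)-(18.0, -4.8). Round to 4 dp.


Project P onto AB: t = 0.5788 (clamped to [0,1])
Closest point on segment: (-2.0928, -4.4209)
Distance: 26.1255

26.1255


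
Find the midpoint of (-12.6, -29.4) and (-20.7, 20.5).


M = (((-12.6)+(-20.7))/2, ((-29.4)+20.5)/2)
= (-16.65, -4.45)

(-16.65, -4.45)


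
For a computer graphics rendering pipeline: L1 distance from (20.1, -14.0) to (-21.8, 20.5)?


|20.1-(-21.8)| + |(-14)-20.5| = 41.9 + 34.5 = 76.4

76.4


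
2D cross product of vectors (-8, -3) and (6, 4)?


u x v = u_x*v_y - u_y*v_x = (-8)*4 - (-3)*6
= (-32) - (-18) = -14

-14


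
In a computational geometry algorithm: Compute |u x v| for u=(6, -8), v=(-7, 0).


|u x v| = |6*0 - (-8)*(-7)|
= |0 - 56| = 56

56


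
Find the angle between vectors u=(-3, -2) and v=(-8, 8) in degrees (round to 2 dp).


u.v = 8, |u| = sqrt(13) = 3.6056, |v| = sqrt(128) = 11.3137
cos(theta) = u.v/(|u||v|) = 8/sqrt(1664) = 0.196116
theta = acos(0.196116) = 78.69 degrees

78.69 degrees


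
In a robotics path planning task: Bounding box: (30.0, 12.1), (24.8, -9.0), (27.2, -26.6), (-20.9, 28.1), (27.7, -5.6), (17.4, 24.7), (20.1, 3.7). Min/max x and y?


x range: [-20.9, 30]
y range: [-26.6, 28.1]
Bounding box: (-20.9,-26.6) to (30,28.1)

(-20.9,-26.6) to (30,28.1)


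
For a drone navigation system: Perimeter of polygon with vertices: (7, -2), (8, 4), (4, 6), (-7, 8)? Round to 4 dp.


Sides: (7, -2)->(8, 4): sqrt(37) = 6.082763, (8, 4)->(4, 6): sqrt(20) = 4.472136, (4, 6)->(-7, 8): sqrt(125) = 11.18034, (-7, 8)->(7, -2): sqrt(296) = 17.204651
Sum = 38.93989
Perimeter = 38.9399

38.9399


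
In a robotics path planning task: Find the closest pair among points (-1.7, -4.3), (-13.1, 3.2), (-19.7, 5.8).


d(P0,P1) = 13.6459, d(P0,P2) = 20.64, d(P1,P2) = 7.0937
Closest: P1 and P2

Closest pair: (-13.1, 3.2) and (-19.7, 5.8), distance = 7.0937


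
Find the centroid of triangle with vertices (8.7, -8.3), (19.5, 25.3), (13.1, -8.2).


Centroid = ((x_A+x_B+x_C)/3, (y_A+y_B+y_C)/3)
= ((8.7+19.5+13.1)/3, ((-8.3)+25.3+(-8.2))/3)
= (13.7667, 2.9333)

(13.7667, 2.9333)


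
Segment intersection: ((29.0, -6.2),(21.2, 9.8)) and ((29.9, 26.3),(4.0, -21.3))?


Cross products: d1=798.91, d2=13.23, d3=-267.9, d4=517.78
d1*d2 < 0 and d3*d4 < 0? no

No, they don't intersect


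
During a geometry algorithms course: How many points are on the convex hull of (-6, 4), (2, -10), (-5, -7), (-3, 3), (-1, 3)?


Convex hull vertices (CCW): (-6, 4), (-5, -7), (2, -10), (-1, 3)
Count = 4

4


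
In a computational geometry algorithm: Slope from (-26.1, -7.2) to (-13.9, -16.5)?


slope = (y2-y1)/(x2-x1) = ((-16.5)-(-7.2))/((-13.9)-(-26.1)) = (-9.3)/12.2 = -0.7623

-0.7623


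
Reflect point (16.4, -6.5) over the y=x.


Reflection over y=x: (x,y) -> (y,x)
(16.4, -6.5) -> (-6.5, 16.4)

(-6.5, 16.4)


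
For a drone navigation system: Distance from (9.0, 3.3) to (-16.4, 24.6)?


dx=-25.4, dy=21.3
d^2 = (-25.4)^2 + 21.3^2 = 1098.85
d = sqrt(1098.85) = 33.1489

33.1489


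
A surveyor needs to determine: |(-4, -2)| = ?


|u| = sqrt((-4)^2 + (-2)^2) = sqrt(20) = 4.4721

4.4721


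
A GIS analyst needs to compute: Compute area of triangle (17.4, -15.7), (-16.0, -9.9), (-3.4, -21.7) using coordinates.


Area = |x_A(y_B-y_C) + x_B(y_C-y_A) + x_C(y_A-y_B)|/2
= |205.32 + 96 + 19.72|/2
= 321.04/2 = 160.52

160.52


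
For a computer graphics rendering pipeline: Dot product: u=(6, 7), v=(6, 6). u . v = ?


u . v = u_x*v_x + u_y*v_y = 6*6 + 7*6
= 36 + 42 = 78

78


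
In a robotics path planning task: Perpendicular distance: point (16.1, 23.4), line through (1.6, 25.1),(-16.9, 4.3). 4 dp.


|cross product| = 333.05
|line direction| = sqrt(774.89) = 27.8368
Distance = 333.05/sqrt(774.89) = 11.9644

11.9644


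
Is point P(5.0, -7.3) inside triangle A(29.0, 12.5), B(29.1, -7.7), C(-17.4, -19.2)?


Cross products: AB x AP = -486.78, BC x BP = -295.75, CA x CP = -157.92
All same sign? yes

Yes, inside


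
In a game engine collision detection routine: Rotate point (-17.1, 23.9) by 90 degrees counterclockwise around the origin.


90° CCW: (x,y) -> (-y, x)
(-17.1,23.9) -> (-23.9, -17.1)

(-23.9, -17.1)


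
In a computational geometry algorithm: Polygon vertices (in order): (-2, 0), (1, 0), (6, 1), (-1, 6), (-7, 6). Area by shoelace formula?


Shoelace sum: ((-2)*0 - 1*0) + (1*1 - 6*0) + (6*6 - (-1)*1) + ((-1)*6 - (-7)*6) + ((-7)*0 - (-2)*6)
= 86
Area = |86|/2 = 43

43


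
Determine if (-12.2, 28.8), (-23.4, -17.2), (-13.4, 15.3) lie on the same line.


Cross product: ((-23.4)-(-12.2))*(15.3-28.8) - ((-17.2)-28.8)*((-13.4)-(-12.2))
= 96

No, not collinear


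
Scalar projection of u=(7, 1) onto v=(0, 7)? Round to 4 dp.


u.v = 7, |v| = sqrt(49) = 7
Scalar projection = u.v / |v| = 7 / sqrt(49) = 1

1


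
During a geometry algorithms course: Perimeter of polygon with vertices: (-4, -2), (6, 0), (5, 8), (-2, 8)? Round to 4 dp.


Sides: (-4, -2)->(6, 0): sqrt(104) = 10.198039, (6, 0)->(5, 8): sqrt(65) = 8.062258, (5, 8)->(-2, 8): sqrt(49) = 7, (-2, 8)->(-4, -2): sqrt(104) = 10.198039
Sum = 35.458336
Perimeter = 35.4583

35.4583


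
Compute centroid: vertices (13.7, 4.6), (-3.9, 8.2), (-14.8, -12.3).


Centroid = ((x_A+x_B+x_C)/3, (y_A+y_B+y_C)/3)
= ((13.7+(-3.9)+(-14.8))/3, (4.6+8.2+(-12.3))/3)
= (-1.6667, 0.1667)

(-1.6667, 0.1667)


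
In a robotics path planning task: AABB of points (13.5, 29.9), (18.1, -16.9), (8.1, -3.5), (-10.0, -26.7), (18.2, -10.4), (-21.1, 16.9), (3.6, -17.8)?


x range: [-21.1, 18.2]
y range: [-26.7, 29.9]
Bounding box: (-21.1,-26.7) to (18.2,29.9)

(-21.1,-26.7) to (18.2,29.9)


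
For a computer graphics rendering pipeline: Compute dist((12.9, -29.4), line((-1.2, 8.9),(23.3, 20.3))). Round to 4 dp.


|cross product| = 1099.09
|line direction| = sqrt(730.21) = 27.0224
Distance = 1099.09/sqrt(730.21) = 40.6733

40.6733


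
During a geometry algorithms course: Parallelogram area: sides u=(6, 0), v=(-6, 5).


|u x v| = |6*5 - 0*(-6)|
= |30 - 0| = 30

30


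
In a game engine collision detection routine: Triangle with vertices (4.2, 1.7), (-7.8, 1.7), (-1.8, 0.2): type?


Side lengths squared: AB^2=144, BC^2=38.25, CA^2=38.25
Sorted: [38.25, 38.25, 144]
By sides: Isosceles, By angles: Obtuse

Isosceles, Obtuse


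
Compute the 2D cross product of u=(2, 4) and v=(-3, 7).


u x v = u_x*v_y - u_y*v_x = 2*7 - 4*(-3)
= 14 - (-12) = 26

26


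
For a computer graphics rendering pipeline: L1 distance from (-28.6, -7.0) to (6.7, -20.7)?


|(-28.6)-6.7| + |(-7)-(-20.7)| = 35.3 + 13.7 = 49

49


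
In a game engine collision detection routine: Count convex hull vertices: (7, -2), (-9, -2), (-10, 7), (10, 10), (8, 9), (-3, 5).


Convex hull vertices (CCW): (-10, 7), (-9, -2), (7, -2), (10, 10)
Count = 4

4


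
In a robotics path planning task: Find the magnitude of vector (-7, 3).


|u| = sqrt((-7)^2 + 3^2) = sqrt(58) = 7.6158

7.6158


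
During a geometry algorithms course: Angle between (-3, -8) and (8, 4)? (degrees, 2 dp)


u.v = -56, |u| = sqrt(73) = 8.544, |v| = sqrt(80) = 8.9443
cos(theta) = u.v/(|u||v|) = -56/sqrt(5840) = -0.732793
theta = acos(-0.732793) = 137.12 degrees

137.12 degrees


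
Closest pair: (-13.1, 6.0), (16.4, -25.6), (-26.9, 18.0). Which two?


d(P0,P1) = 43.2297, d(P0,P2) = 18.2877, d(P1,P2) = 61.4479
Closest: P0 and P2

Closest pair: (-13.1, 6.0) and (-26.9, 18.0), distance = 18.2877


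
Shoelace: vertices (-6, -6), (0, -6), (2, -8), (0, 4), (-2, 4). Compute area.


Shoelace sum: ((-6)*(-6) - 0*(-6)) + (0*(-8) - 2*(-6)) + (2*4 - 0*(-8)) + (0*4 - (-2)*4) + ((-2)*(-6) - (-6)*4)
= 100
Area = |100|/2 = 50

50


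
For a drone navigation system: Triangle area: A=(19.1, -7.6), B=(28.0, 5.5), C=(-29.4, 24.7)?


Area = |x_A(y_B-y_C) + x_B(y_C-y_A) + x_C(y_A-y_B)|/2
= |(-366.72) + 904.4 + 385.14|/2
= 922.82/2 = 461.41

461.41


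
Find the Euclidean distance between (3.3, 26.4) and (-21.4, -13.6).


dx=-24.7, dy=-40
d^2 = (-24.7)^2 + (-40)^2 = 2210.09
d = sqrt(2210.09) = 47.0116

47.0116


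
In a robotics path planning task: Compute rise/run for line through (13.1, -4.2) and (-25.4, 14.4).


slope = (y2-y1)/(x2-x1) = (14.4-(-4.2))/((-25.4)-13.1) = 18.6/(-38.5) = -0.4831

-0.4831


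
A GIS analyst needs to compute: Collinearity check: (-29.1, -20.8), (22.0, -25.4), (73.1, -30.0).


Cross product: (22-(-29.1))*((-30)-(-20.8)) - ((-25.4)-(-20.8))*(73.1-(-29.1))
= 0

Yes, collinear


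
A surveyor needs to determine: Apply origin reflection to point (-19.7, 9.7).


Reflection over origin: (x,y) -> (-x,-y)
(-19.7, 9.7) -> (19.7, -9.7)

(19.7, -9.7)


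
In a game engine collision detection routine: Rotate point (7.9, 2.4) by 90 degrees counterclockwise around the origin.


90° CCW: (x,y) -> (-y, x)
(7.9,2.4) -> (-2.4, 7.9)

(-2.4, 7.9)


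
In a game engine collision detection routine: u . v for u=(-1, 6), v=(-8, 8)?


u . v = u_x*v_x + u_y*v_y = (-1)*(-8) + 6*8
= 8 + 48 = 56

56


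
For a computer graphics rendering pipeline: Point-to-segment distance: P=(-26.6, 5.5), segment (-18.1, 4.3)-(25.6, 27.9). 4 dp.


Project P onto AB: t = 0 (clamped to [0,1])
Closest point on segment: (-18.1, 4.3)
Distance: 8.5843

8.5843


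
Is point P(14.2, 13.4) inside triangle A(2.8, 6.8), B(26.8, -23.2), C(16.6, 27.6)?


Cross products: AB x AP = 500.4, BC x BP = 266.76, CA x CP = 146.04
All same sign? yes

Yes, inside


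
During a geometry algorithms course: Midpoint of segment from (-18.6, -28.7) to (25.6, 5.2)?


M = (((-18.6)+25.6)/2, ((-28.7)+5.2)/2)
= (3.5, -11.75)

(3.5, -11.75)


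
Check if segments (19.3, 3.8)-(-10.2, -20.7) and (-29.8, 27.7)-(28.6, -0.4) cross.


Cross products: d1=-16.05, d2=-2275.8, d3=-1908, d4=351.75
d1*d2 < 0 and d3*d4 < 0? no

No, they don't intersect


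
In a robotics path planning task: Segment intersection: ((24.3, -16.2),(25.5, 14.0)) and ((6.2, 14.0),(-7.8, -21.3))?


Cross products: d1=1061.73, d2=681.29, d3=582.86, d4=963.3
d1*d2 < 0 and d3*d4 < 0? no

No, they don't intersect


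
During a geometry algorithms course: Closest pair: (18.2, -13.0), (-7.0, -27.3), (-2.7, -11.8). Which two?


d(P0,P1) = 28.9746, d(P0,P2) = 20.9344, d(P1,P2) = 16.0854
Closest: P1 and P2

Closest pair: (-7.0, -27.3) and (-2.7, -11.8), distance = 16.0854


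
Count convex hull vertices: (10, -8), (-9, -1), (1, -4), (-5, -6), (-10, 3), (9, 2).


Convex hull vertices (CCW): (-10, 3), (-9, -1), (-5, -6), (10, -8), (9, 2)
Count = 5

5


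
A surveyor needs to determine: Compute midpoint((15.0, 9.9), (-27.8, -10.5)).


M = ((15+(-27.8))/2, (9.9+(-10.5))/2)
= (-6.4, -0.3)

(-6.4, -0.3)


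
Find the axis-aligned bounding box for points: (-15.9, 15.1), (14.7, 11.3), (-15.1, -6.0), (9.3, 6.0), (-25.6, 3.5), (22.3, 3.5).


x range: [-25.6, 22.3]
y range: [-6, 15.1]
Bounding box: (-25.6,-6) to (22.3,15.1)

(-25.6,-6) to (22.3,15.1)


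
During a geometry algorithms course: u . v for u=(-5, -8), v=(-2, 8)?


u . v = u_x*v_x + u_y*v_y = (-5)*(-2) + (-8)*8
= 10 + (-64) = -54

-54


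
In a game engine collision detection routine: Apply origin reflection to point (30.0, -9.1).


Reflection over origin: (x,y) -> (-x,-y)
(30, -9.1) -> (-30, 9.1)

(-30, 9.1)


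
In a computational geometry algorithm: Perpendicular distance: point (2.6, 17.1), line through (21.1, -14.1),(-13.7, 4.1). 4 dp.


|cross product| = 749.06
|line direction| = sqrt(1542.28) = 39.2719
Distance = 749.06/sqrt(1542.28) = 19.0737

19.0737


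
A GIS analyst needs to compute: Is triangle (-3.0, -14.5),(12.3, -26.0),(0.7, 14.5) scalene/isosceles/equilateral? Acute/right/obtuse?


Side lengths squared: AB^2=366.34, BC^2=1774.81, CA^2=854.69
Sorted: [366.34, 854.69, 1774.81]
By sides: Scalene, By angles: Obtuse

Scalene, Obtuse


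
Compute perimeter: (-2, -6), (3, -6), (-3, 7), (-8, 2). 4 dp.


Sides: (-2, -6)->(3, -6): sqrt(25) = 5, (3, -6)->(-3, 7): sqrt(205) = 14.317821, (-3, 7)->(-8, 2): sqrt(50) = 7.071068, (-8, 2)->(-2, -6): sqrt(100) = 10
Sum = 36.388889
Perimeter = 36.3889

36.3889


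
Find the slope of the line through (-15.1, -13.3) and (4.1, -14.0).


slope = (y2-y1)/(x2-x1) = ((-14)-(-13.3))/(4.1-(-15.1)) = (-0.7)/19.2 = -0.0365

-0.0365


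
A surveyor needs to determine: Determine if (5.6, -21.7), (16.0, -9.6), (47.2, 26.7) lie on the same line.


Cross product: (16-5.6)*(26.7-(-21.7)) - ((-9.6)-(-21.7))*(47.2-5.6)
= 0

Yes, collinear


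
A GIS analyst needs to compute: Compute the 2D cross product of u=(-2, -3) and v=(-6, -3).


u x v = u_x*v_y - u_y*v_x = (-2)*(-3) - (-3)*(-6)
= 6 - 18 = -12

-12


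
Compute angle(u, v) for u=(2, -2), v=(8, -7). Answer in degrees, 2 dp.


u.v = 30, |u| = sqrt(8) = 2.8284, |v| = sqrt(113) = 10.6301
cos(theta) = u.v/(|u||v|) = 30/sqrt(904) = 0.997785
theta = acos(0.997785) = 3.81 degrees

3.81 degrees


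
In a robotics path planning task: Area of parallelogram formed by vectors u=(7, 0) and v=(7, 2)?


|u x v| = |7*2 - 0*7|
= |14 - 0| = 14

14


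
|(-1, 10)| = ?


|u| = sqrt((-1)^2 + 10^2) = sqrt(101) = 10.0499

10.0499


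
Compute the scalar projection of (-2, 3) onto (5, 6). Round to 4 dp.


u.v = 8, |v| = sqrt(61) = 7.8102
Scalar projection = u.v / |v| = 8 / sqrt(61) = 1.0243

1.0243


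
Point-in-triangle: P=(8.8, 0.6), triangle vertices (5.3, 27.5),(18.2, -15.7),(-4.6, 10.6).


Cross products: AB x AP = -195.81, BC x BP = -124.42, CA x CP = -325.46
All same sign? yes

Yes, inside


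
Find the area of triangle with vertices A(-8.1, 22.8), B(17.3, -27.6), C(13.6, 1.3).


Area = |x_A(y_B-y_C) + x_B(y_C-y_A) + x_C(y_A-y_B)|/2
= |234.09 + (-371.95) + 685.44|/2
= 547.58/2 = 273.79

273.79


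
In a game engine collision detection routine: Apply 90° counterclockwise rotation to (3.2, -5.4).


90° CCW: (x,y) -> (-y, x)
(3.2,-5.4) -> (5.4, 3.2)

(5.4, 3.2)


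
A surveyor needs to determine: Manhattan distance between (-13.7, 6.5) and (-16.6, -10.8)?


|(-13.7)-(-16.6)| + |6.5-(-10.8)| = 2.9 + 17.3 = 20.2

20.2


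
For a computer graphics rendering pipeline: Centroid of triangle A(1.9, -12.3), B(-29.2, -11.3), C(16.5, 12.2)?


Centroid = ((x_A+x_B+x_C)/3, (y_A+y_B+y_C)/3)
= ((1.9+(-29.2)+16.5)/3, ((-12.3)+(-11.3)+12.2)/3)
= (-3.6, -3.8)

(-3.6, -3.8)


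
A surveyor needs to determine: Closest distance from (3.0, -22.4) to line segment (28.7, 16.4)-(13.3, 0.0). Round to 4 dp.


Project P onto AB: t = 1 (clamped to [0,1])
Closest point on segment: (13.3, 0)
Distance: 24.6546

24.6546


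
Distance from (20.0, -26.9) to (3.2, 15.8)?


dx=-16.8, dy=42.7
d^2 = (-16.8)^2 + 42.7^2 = 2105.53
d = sqrt(2105.53) = 45.8861

45.8861


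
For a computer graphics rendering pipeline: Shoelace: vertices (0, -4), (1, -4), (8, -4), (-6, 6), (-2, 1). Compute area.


Shoelace sum: (0*(-4) - 1*(-4)) + (1*(-4) - 8*(-4)) + (8*6 - (-6)*(-4)) + ((-6)*1 - (-2)*6) + ((-2)*(-4) - 0*1)
= 70
Area = |70|/2 = 35

35


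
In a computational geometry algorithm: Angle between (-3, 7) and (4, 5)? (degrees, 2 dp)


u.v = 23, |u| = sqrt(58) = 7.6158, |v| = sqrt(41) = 6.4031
cos(theta) = u.v/(|u||v|) = 23/sqrt(2378) = 0.471652
theta = acos(0.471652) = 61.86 degrees

61.86 degrees


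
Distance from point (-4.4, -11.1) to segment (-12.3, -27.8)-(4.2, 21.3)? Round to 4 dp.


Project P onto AB: t = 0.3542 (clamped to [0,1])
Closest point on segment: (-6.4558, -10.4091)
Distance: 2.1688

2.1688


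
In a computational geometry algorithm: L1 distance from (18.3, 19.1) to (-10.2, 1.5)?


|18.3-(-10.2)| + |19.1-1.5| = 28.5 + 17.6 = 46.1

46.1


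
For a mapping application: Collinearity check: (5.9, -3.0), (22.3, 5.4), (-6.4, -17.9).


Cross product: (22.3-5.9)*((-17.9)-(-3)) - (5.4-(-3))*((-6.4)-5.9)
= -141.04

No, not collinear


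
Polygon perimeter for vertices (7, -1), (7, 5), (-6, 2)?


Sides: (7, -1)->(7, 5): sqrt(36) = 6, (7, 5)->(-6, 2): sqrt(178) = 13.341664, (-6, 2)->(7, -1): sqrt(178) = 13.341664
Sum = 32.683328
Perimeter = 32.6833

32.6833


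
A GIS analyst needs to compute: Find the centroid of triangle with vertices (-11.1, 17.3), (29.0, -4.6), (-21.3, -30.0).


Centroid = ((x_A+x_B+x_C)/3, (y_A+y_B+y_C)/3)
= (((-11.1)+29+(-21.3))/3, (17.3+(-4.6)+(-30))/3)
= (-1.1333, -5.7667)

(-1.1333, -5.7667)


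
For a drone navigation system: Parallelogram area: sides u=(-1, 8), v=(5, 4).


|u x v| = |(-1)*4 - 8*5|
= |(-4) - 40| = 44

44


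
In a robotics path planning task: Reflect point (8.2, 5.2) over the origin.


Reflection over origin: (x,y) -> (-x,-y)
(8.2, 5.2) -> (-8.2, -5.2)

(-8.2, -5.2)


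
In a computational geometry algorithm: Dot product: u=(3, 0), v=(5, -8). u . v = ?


u . v = u_x*v_x + u_y*v_y = 3*5 + 0*(-8)
= 15 + 0 = 15

15


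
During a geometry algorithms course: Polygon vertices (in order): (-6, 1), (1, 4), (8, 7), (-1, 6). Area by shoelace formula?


Shoelace sum: ((-6)*4 - 1*1) + (1*7 - 8*4) + (8*6 - (-1)*7) + ((-1)*1 - (-6)*6)
= 40
Area = |40|/2 = 20

20


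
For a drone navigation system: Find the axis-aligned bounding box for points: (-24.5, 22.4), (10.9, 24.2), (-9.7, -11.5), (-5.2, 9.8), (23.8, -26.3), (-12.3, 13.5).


x range: [-24.5, 23.8]
y range: [-26.3, 24.2]
Bounding box: (-24.5,-26.3) to (23.8,24.2)

(-24.5,-26.3) to (23.8,24.2)


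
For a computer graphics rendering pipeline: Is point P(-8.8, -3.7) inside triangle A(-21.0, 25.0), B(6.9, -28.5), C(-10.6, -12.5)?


Cross products: AB x AP = -148.03, BC x BP = -182.8, CA x CP = -159.02
All same sign? yes

Yes, inside


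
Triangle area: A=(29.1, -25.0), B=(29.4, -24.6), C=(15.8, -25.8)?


Area = |x_A(y_B-y_C) + x_B(y_C-y_A) + x_C(y_A-y_B)|/2
= |34.92 + (-23.52) + (-6.32)|/2
= 5.08/2 = 2.54

2.54


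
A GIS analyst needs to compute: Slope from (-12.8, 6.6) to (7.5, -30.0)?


slope = (y2-y1)/(x2-x1) = ((-30)-6.6)/(7.5-(-12.8)) = (-36.6)/20.3 = -1.803

-1.803


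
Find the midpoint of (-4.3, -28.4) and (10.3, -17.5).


M = (((-4.3)+10.3)/2, ((-28.4)+(-17.5))/2)
= (3, -22.95)

(3, -22.95)


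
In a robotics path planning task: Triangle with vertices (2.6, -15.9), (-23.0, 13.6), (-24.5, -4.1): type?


Side lengths squared: AB^2=1525.61, BC^2=315.54, CA^2=873.65
Sorted: [315.54, 873.65, 1525.61]
By sides: Scalene, By angles: Obtuse

Scalene, Obtuse


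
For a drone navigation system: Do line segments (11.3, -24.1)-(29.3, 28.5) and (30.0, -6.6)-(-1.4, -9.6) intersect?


Cross products: d1=493.4, d2=-1104.24, d3=-668.62, d4=929.02
d1*d2 < 0 and d3*d4 < 0? yes

Yes, they intersect


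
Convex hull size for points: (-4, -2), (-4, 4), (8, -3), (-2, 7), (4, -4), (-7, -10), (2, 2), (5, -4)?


Convex hull vertices (CCW): (-7, -10), (8, -3), (-2, 7), (-4, 4)
Count = 4

4


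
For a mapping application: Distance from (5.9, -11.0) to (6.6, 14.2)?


dx=0.7, dy=25.2
d^2 = 0.7^2 + 25.2^2 = 635.53
d = sqrt(635.53) = 25.2097

25.2097


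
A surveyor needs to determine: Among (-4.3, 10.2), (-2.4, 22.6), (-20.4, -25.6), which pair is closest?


d(P0,P1) = 12.5447, d(P0,P2) = 39.2537, d(P1,P2) = 51.4513
Closest: P0 and P1

Closest pair: (-4.3, 10.2) and (-2.4, 22.6), distance = 12.5447


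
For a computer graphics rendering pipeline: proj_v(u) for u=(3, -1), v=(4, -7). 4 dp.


u.v = 19, |v| = sqrt(65) = 8.0623
Scalar projection = u.v / |v| = 19 / sqrt(65) = 2.3567

2.3567


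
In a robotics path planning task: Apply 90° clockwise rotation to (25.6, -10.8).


90° CW: (x,y) -> (y, -x)
(25.6,-10.8) -> (-10.8, -25.6)

(-10.8, -25.6)


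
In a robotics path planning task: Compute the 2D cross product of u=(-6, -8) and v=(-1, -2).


u x v = u_x*v_y - u_y*v_x = (-6)*(-2) - (-8)*(-1)
= 12 - 8 = 4

4


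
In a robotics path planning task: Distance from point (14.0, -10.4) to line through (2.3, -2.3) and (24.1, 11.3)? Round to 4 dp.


|cross product| = 335.7
|line direction| = sqrt(660.2) = 25.6944
Distance = 335.7/sqrt(660.2) = 13.0651

13.0651


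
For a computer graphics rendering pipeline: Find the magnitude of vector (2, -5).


|u| = sqrt(2^2 + (-5)^2) = sqrt(29) = 5.3852

5.3852


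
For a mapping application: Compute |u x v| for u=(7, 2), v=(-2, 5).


|u x v| = |7*5 - 2*(-2)|
= |35 - (-4)| = 39

39


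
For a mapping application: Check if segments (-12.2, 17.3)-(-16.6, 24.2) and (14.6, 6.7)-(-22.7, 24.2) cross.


Cross products: d1=73.62, d2=-106.75, d3=-138.28, d4=42.09
d1*d2 < 0 and d3*d4 < 0? yes

Yes, they intersect


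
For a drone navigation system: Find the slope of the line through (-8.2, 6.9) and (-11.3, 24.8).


slope = (y2-y1)/(x2-x1) = (24.8-6.9)/((-11.3)-(-8.2)) = 17.9/(-3.1) = -5.7742

-5.7742


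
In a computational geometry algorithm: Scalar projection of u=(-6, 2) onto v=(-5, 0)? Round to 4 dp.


u.v = 30, |v| = sqrt(25) = 5
Scalar projection = u.v / |v| = 30 / sqrt(25) = 6

6


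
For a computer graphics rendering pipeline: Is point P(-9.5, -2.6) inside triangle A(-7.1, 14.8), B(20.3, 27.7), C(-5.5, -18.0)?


Cross products: AB x AP = -445.8, BC x BP = -580.12, CA x CP = 106.56
All same sign? no

No, outside


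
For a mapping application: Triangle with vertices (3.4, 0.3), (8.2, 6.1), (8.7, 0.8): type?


Side lengths squared: AB^2=56.68, BC^2=28.34, CA^2=28.34
Sorted: [28.34, 28.34, 56.68]
By sides: Isosceles, By angles: Right

Isosceles, Right


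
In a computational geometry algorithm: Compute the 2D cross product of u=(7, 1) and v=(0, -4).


u x v = u_x*v_y - u_y*v_x = 7*(-4) - 1*0
= (-28) - 0 = -28

-28


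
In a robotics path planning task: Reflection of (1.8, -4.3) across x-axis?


Reflection over x-axis: (x,y) -> (x,-y)
(1.8, -4.3) -> (1.8, 4.3)

(1.8, 4.3)


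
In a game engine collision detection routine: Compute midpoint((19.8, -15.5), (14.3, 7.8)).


M = ((19.8+14.3)/2, ((-15.5)+7.8)/2)
= (17.05, -3.85)

(17.05, -3.85)


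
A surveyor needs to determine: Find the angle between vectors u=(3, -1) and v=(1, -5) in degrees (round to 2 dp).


u.v = 8, |u| = sqrt(10) = 3.1623, |v| = sqrt(26) = 5.099
cos(theta) = u.v/(|u||v|) = 8/sqrt(260) = 0.496139
theta = acos(0.496139) = 60.26 degrees

60.26 degrees


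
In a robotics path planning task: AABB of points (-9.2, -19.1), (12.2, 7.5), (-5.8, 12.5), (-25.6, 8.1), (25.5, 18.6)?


x range: [-25.6, 25.5]
y range: [-19.1, 18.6]
Bounding box: (-25.6,-19.1) to (25.5,18.6)

(-25.6,-19.1) to (25.5,18.6)


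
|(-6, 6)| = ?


|u| = sqrt((-6)^2 + 6^2) = sqrt(72) = 8.4853

8.4853


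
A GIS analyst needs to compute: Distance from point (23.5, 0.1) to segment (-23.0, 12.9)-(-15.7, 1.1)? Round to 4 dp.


Project P onto AB: t = 1 (clamped to [0,1])
Closest point on segment: (-15.7, 1.1)
Distance: 39.2128

39.2128


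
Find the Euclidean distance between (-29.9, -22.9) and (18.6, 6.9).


dx=48.5, dy=29.8
d^2 = 48.5^2 + 29.8^2 = 3240.29
d = sqrt(3240.29) = 56.9235

56.9235


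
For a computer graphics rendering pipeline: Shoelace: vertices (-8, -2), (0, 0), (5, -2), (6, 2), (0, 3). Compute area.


Shoelace sum: ((-8)*0 - 0*(-2)) + (0*(-2) - 5*0) + (5*2 - 6*(-2)) + (6*3 - 0*2) + (0*(-2) - (-8)*3)
= 64
Area = |64|/2 = 32

32


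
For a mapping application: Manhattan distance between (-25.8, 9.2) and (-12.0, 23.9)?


|(-25.8)-(-12)| + |9.2-23.9| = 13.8 + 14.7 = 28.5

28.5


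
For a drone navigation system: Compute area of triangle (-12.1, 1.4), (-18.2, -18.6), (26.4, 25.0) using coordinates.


Area = |x_A(y_B-y_C) + x_B(y_C-y_A) + x_C(y_A-y_B)|/2
= |527.56 + (-429.52) + 528|/2
= 626.04/2 = 313.02

313.02


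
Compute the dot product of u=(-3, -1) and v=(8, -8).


u . v = u_x*v_x + u_y*v_y = (-3)*8 + (-1)*(-8)
= (-24) + 8 = -16

-16


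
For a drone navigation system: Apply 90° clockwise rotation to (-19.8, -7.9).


90° CW: (x,y) -> (y, -x)
(-19.8,-7.9) -> (-7.9, 19.8)

(-7.9, 19.8)


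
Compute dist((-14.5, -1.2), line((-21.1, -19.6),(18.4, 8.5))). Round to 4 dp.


|cross product| = 541.34
|line direction| = sqrt(2349.86) = 48.4754
Distance = 541.34/sqrt(2349.86) = 11.1673

11.1673


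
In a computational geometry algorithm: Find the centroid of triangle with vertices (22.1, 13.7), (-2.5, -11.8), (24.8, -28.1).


Centroid = ((x_A+x_B+x_C)/3, (y_A+y_B+y_C)/3)
= ((22.1+(-2.5)+24.8)/3, (13.7+(-11.8)+(-28.1))/3)
= (14.8, -8.7333)

(14.8, -8.7333)


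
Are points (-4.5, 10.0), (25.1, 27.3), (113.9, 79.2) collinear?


Cross product: (25.1-(-4.5))*(79.2-10) - (27.3-10)*(113.9-(-4.5))
= 0

Yes, collinear


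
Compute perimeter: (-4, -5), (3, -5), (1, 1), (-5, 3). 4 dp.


Sides: (-4, -5)->(3, -5): sqrt(49) = 7, (3, -5)->(1, 1): sqrt(40) = 6.324555, (1, 1)->(-5, 3): sqrt(40) = 6.324555, (-5, 3)->(-4, -5): sqrt(65) = 8.062258
Sum = 27.711368
Perimeter = 27.7114

27.7114


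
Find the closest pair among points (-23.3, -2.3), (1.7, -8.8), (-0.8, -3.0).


d(P0,P1) = 25.8312, d(P0,P2) = 22.5109, d(P1,P2) = 6.3159
Closest: P1 and P2

Closest pair: (1.7, -8.8) and (-0.8, -3.0), distance = 6.3159


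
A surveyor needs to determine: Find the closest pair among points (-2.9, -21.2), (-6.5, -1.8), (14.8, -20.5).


d(P0,P1) = 19.7312, d(P0,P2) = 17.7138, d(P1,P2) = 28.344
Closest: P0 and P2

Closest pair: (-2.9, -21.2) and (14.8, -20.5), distance = 17.7138


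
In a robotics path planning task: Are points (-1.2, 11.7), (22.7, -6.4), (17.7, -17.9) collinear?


Cross product: (22.7-(-1.2))*((-17.9)-11.7) - ((-6.4)-11.7)*(17.7-(-1.2))
= -365.35

No, not collinear


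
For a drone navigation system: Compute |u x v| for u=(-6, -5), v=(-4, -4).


|u x v| = |(-6)*(-4) - (-5)*(-4)|
= |24 - 20| = 4

4


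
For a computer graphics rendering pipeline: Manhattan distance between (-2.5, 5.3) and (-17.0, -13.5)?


|(-2.5)-(-17)| + |5.3-(-13.5)| = 14.5 + 18.8 = 33.3

33.3


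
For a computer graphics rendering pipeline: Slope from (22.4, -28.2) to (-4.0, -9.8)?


slope = (y2-y1)/(x2-x1) = ((-9.8)-(-28.2))/((-4)-22.4) = 18.4/(-26.4) = -0.697

-0.697


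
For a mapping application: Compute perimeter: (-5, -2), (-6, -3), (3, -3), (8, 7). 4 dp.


Sides: (-5, -2)->(-6, -3): sqrt(2) = 1.414214, (-6, -3)->(3, -3): sqrt(81) = 9, (3, -3)->(8, 7): sqrt(125) = 11.18034, (8, 7)->(-5, -2): sqrt(250) = 15.811388
Sum = 37.405942
Perimeter = 37.4059

37.4059


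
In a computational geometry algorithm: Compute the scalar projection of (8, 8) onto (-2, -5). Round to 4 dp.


u.v = -56, |v| = sqrt(29) = 5.3852
Scalar projection = u.v / |v| = -56 / sqrt(29) = -10.3989

-10.3989


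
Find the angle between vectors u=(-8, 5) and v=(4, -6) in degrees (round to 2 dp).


u.v = -62, |u| = sqrt(89) = 9.434, |v| = sqrt(52) = 7.2111
cos(theta) = u.v/(|u||v|) = -62/sqrt(4628) = -0.911371
theta = acos(-0.911371) = 155.7 degrees

155.7 degrees


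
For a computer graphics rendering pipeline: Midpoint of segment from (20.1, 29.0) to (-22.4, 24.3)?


M = ((20.1+(-22.4))/2, (29+24.3)/2)
= (-1.15, 26.65)

(-1.15, 26.65)


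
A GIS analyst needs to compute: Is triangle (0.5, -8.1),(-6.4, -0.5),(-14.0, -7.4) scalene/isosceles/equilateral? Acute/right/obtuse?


Side lengths squared: AB^2=105.37, BC^2=105.37, CA^2=210.74
Sorted: [105.37, 105.37, 210.74]
By sides: Isosceles, By angles: Right

Isosceles, Right


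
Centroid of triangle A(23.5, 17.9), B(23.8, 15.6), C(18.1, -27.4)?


Centroid = ((x_A+x_B+x_C)/3, (y_A+y_B+y_C)/3)
= ((23.5+23.8+18.1)/3, (17.9+15.6+(-27.4))/3)
= (21.8, 2.0333)

(21.8, 2.0333)


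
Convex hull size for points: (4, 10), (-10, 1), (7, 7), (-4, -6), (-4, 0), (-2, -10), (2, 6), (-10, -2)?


Convex hull vertices (CCW): (-10, -2), (-2, -10), (7, 7), (4, 10), (-10, 1)
Count = 5

5


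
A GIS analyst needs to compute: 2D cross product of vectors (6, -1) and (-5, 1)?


u x v = u_x*v_y - u_y*v_x = 6*1 - (-1)*(-5)
= 6 - 5 = 1

1


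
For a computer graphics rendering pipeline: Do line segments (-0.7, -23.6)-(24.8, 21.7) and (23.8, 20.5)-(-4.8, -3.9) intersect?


Cross products: d1=663.46, d2=-9.92, d3=14.7, d4=688.08
d1*d2 < 0 and d3*d4 < 0? no

No, they don't intersect


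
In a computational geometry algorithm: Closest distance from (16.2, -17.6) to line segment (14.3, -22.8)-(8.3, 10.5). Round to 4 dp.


Project P onto AB: t = 0.1413 (clamped to [0,1])
Closest point on segment: (13.4523, -18.0951)
Distance: 2.792

2.792


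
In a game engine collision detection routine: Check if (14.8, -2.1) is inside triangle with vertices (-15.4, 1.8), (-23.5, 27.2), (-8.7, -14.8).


Cross products: AB x AP = -735.49, BC x BP = 1174.96, CA x CP = -475.19
All same sign? no

No, outside


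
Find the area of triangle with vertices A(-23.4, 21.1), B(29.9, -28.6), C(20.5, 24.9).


Area = |x_A(y_B-y_C) + x_B(y_C-y_A) + x_C(y_A-y_B)|/2
= |1251.9 + 113.62 + 1018.85|/2
= 2384.37/2 = 1192.185

1192.185


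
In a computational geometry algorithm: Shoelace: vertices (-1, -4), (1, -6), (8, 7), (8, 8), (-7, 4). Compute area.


Shoelace sum: ((-1)*(-6) - 1*(-4)) + (1*7 - 8*(-6)) + (8*8 - 8*7) + (8*4 - (-7)*8) + ((-7)*(-4) - (-1)*4)
= 193
Area = |193|/2 = 96.5

96.5


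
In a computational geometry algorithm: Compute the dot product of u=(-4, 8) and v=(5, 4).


u . v = u_x*v_x + u_y*v_y = (-4)*5 + 8*4
= (-20) + 32 = 12

12


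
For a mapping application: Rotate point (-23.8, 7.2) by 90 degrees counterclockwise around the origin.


90° CCW: (x,y) -> (-y, x)
(-23.8,7.2) -> (-7.2, -23.8)

(-7.2, -23.8)


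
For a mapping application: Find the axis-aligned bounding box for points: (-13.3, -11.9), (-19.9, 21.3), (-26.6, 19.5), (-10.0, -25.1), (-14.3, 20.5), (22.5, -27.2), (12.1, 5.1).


x range: [-26.6, 22.5]
y range: [-27.2, 21.3]
Bounding box: (-26.6,-27.2) to (22.5,21.3)

(-26.6,-27.2) to (22.5,21.3)


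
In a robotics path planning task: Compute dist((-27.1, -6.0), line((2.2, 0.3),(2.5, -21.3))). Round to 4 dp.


|cross product| = 634.77
|line direction| = sqrt(466.65) = 21.6021
Distance = 634.77/sqrt(466.65) = 29.3847

29.3847


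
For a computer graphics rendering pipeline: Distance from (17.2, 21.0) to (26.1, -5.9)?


dx=8.9, dy=-26.9
d^2 = 8.9^2 + (-26.9)^2 = 802.82
d = sqrt(802.82) = 28.3341

28.3341


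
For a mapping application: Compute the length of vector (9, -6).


|u| = sqrt(9^2 + (-6)^2) = sqrt(117) = 10.8167

10.8167


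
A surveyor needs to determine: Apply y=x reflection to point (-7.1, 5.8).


Reflection over y=x: (x,y) -> (y,x)
(-7.1, 5.8) -> (5.8, -7.1)

(5.8, -7.1)


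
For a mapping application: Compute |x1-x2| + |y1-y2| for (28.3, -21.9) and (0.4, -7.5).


|28.3-0.4| + |(-21.9)-(-7.5)| = 27.9 + 14.4 = 42.3

42.3


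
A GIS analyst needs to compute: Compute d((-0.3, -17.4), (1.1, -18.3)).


dx=1.4, dy=-0.9
d^2 = 1.4^2 + (-0.9)^2 = 2.77
d = sqrt(2.77) = 1.6643

1.6643
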